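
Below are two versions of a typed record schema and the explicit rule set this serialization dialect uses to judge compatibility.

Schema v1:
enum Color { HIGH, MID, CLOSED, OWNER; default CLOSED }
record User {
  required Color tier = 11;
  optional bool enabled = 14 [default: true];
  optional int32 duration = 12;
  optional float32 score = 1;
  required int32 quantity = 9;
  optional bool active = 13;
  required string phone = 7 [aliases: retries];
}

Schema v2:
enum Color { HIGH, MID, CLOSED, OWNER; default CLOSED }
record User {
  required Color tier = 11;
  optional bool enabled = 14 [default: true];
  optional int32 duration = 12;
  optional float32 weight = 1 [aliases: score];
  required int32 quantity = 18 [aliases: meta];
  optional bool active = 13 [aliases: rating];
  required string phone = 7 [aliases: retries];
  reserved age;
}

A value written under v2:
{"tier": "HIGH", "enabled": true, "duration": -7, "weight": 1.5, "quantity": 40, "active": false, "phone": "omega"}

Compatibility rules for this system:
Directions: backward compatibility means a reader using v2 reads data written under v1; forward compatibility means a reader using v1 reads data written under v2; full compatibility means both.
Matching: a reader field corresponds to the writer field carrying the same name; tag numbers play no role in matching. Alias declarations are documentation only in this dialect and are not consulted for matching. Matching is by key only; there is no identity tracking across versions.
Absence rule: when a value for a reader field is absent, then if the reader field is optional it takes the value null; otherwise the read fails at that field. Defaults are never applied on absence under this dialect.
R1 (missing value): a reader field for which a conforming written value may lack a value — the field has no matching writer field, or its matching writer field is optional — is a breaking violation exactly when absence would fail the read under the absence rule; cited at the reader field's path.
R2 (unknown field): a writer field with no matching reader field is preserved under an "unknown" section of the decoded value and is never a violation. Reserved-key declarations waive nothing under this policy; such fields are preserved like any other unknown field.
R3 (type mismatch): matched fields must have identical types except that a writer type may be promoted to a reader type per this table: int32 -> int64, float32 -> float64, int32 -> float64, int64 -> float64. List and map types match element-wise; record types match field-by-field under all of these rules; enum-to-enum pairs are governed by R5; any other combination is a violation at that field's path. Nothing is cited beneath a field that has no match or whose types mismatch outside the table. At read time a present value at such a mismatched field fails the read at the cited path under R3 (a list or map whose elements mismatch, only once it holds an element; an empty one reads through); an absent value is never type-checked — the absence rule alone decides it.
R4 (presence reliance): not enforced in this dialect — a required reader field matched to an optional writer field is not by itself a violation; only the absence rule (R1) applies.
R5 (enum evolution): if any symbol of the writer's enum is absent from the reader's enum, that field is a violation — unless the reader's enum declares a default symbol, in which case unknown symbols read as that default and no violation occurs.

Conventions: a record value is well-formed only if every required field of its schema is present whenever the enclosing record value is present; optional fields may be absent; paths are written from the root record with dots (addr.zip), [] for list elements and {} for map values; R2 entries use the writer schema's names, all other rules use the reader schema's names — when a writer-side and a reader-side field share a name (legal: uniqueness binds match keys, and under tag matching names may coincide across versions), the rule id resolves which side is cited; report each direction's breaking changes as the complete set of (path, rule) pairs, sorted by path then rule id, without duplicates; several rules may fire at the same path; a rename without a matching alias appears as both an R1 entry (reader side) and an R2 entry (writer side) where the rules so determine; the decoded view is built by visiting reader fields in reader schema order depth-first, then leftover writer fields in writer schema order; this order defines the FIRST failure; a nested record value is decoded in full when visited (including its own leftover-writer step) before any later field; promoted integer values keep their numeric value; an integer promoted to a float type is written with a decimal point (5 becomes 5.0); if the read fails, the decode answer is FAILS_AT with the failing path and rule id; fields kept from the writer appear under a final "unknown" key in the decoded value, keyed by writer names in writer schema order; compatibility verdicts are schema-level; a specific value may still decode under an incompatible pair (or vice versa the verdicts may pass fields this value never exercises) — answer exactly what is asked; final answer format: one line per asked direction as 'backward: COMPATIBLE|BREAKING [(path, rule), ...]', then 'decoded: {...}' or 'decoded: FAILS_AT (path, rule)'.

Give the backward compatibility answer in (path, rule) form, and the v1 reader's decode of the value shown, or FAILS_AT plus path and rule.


backward: COMPATIBLE []; decoded: {"tier": "HIGH", "enabled": true, "duration": -7, "score": null, "quantity": 40, "active": false, "phone": "omega", "unknown": {"weight": 1.5}}

in User below, arrows point writer -> reader
backward analysis of User with v2 as reader and v1 as writer:
  Color -> Color, writer required: tier aligns to tier
  bool -> bool, writer optional: enabled aligns to enabled
  int32 -> int32, writer optional: duration aligns to duration
  no writer field matches reader weight
  int32 -> int32, writer required: quantity aligns to quantity
  bool -> bool, writer optional: active aligns to active
  string -> string, writer required: phone aligns to phone
  writer field score has no reader counterpart
  => no violations; backward on User: COMPATIBLE
decoding the User value with the v1 reader:
  tier := "HIGH"
  enabled := true
  duration := -7
  score := null (absent, optional -> null)
  quantity := 40
  active := false
  phone := "omega"
  writer weight: kept under "unknown"
  => decoded: {"tier": "HIGH", "enabled": true, "duration": -7, "score": null, "quantity": 40, "active": false, "phone": "omega", "unknown": {"weight": 1.5}}
diffs on User not affecting the asked answer:
  field quantity in record User: tag 9 changed to 18 -> no rule fires on it in User's dialect; the asked verdict holds


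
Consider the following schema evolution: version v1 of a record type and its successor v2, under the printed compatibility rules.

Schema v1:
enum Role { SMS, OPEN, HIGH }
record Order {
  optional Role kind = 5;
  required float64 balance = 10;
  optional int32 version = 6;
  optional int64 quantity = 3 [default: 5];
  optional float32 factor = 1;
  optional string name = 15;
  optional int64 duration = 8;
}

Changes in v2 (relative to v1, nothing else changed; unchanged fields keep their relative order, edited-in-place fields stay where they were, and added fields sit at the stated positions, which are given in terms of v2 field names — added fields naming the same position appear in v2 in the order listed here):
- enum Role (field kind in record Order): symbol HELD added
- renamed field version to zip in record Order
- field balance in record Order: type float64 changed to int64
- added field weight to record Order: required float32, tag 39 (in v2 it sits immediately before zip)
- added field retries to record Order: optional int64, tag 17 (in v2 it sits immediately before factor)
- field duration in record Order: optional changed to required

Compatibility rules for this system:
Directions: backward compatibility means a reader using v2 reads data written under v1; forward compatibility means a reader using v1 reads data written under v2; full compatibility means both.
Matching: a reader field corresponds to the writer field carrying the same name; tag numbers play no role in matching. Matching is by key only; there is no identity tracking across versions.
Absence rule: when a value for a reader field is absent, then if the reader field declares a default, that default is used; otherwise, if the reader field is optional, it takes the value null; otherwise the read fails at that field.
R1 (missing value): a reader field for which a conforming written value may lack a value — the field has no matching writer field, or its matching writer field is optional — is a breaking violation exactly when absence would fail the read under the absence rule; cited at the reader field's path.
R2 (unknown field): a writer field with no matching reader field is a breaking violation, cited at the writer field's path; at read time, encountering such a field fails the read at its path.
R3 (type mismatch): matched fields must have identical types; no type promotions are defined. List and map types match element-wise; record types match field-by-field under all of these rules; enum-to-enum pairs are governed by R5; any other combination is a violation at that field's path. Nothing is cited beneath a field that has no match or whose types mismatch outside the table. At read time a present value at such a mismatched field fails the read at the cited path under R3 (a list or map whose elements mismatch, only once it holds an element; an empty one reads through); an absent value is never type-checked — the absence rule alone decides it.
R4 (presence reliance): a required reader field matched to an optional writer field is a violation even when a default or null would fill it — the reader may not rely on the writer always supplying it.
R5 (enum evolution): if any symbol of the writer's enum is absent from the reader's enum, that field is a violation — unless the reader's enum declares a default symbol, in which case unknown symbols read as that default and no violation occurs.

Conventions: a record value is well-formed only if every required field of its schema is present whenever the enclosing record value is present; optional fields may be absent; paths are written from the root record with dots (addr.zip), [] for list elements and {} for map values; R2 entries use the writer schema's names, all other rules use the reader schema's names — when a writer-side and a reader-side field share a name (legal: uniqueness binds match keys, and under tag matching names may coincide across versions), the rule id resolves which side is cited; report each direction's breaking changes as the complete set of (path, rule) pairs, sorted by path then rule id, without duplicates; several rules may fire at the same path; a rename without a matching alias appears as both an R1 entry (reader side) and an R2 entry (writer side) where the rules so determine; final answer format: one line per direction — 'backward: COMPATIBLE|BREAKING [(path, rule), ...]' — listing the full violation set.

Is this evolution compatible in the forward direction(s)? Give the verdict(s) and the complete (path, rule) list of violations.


forward: BREAKING [(balance, R3), (kind, R5), (retries, R2), (weight, R2), (zip, R2)]

arrows below run writer -> reader for Order
forward analysis of Order with v1 as reader and v2 as writer:
  writer optional, Role -> Role: reader kind maps from writer kind
  writer required, int64 -> float64: reader balance maps from writer balance
  version: no writer match
  writer optional, int64 -> int64: reader quantity maps from writer quantity
  writer optional, float32 -> float32: reader factor maps from writer factor
  writer optional, string -> string: reader name maps from writer name
  writer required, int64 -> int64: reader duration maps from writer duration
  leftover writer field: weight
  leftover writer field: zip
  leftover writer field: retries
  rule R3 violated at balance
  rule R5 violated at kind
  rule R2 violated at retries
  rule R2 violated at weight
  rule R2 violated at zip
  => 5 violation(s): forward is BREAKING for Order
checking off the Order differences that do not matter here:
  field duration in record Order: optional changed to required -> matters only for Order's backward compatibility — outside the asked direction


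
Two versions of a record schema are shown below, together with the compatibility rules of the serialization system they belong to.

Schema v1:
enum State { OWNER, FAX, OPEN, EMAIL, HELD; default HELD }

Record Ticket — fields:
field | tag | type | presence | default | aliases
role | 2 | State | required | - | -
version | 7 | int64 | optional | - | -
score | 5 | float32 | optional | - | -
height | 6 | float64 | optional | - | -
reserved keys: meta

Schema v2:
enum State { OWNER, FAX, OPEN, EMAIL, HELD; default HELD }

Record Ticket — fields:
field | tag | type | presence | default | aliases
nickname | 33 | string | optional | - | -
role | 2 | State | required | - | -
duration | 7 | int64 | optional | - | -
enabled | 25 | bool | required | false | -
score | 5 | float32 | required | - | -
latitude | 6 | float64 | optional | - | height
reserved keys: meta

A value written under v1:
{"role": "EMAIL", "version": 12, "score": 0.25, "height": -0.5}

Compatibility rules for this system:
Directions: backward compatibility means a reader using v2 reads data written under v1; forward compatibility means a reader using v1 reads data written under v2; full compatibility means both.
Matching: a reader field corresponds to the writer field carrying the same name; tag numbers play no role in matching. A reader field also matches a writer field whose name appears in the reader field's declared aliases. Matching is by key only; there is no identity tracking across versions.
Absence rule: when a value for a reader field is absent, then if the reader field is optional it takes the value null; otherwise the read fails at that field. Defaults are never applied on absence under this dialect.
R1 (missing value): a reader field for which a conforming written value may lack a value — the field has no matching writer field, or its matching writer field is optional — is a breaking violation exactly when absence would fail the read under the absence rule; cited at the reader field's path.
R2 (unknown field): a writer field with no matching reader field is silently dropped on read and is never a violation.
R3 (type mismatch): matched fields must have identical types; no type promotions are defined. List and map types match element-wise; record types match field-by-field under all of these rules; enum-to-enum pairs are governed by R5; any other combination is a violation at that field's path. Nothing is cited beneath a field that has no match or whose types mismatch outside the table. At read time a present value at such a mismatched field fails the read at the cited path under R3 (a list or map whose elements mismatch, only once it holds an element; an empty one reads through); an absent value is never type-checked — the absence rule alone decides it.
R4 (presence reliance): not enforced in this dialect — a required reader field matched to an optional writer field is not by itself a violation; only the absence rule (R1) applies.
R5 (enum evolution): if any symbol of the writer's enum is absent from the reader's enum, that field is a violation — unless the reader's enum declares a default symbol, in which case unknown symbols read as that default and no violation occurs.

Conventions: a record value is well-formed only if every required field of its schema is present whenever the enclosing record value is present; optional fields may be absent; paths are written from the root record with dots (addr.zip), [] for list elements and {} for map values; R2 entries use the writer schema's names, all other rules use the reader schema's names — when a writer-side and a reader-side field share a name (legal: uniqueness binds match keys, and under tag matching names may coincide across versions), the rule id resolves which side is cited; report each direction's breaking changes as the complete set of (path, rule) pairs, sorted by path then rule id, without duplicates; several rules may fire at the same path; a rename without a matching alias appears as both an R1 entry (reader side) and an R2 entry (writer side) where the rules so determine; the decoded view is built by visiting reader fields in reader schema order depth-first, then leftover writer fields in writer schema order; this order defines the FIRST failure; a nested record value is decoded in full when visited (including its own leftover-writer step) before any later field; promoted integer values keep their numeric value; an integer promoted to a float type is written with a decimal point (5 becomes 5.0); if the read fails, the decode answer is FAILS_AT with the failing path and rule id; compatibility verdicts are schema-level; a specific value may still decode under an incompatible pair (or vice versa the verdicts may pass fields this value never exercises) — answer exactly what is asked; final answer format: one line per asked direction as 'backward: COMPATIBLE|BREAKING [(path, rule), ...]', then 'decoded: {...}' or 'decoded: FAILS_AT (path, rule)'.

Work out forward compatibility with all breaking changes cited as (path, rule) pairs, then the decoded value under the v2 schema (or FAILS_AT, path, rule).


arrows below run writer -> reader for Ticket
forward for Ticket (reader v1, writer v2):
  State -> State, writer required: role aligns to role
  version: no writer-side match
  float32 -> float32, writer required: score aligns to score
  height: no writer-side match
  leftover writer field: nickname
  leftover writer field: duration
  leftover writer field: enabled
  leftover writer field: latitude
  => no violations; forward on Ticket: COMPATIBLE
decode walk for Ticket under reader schema v2:
  nickname := null (not supplied -> null)
  role := "EMAIL"
  duration := null (not supplied -> null)
  read fails at enabled under R1 (no fill)
  => FAILS_AT (enabled, R1)
diffs on Ticket not affecting the asked answer:
  renamed field height to latitude in record Ticket (alias height declared on the renamed field) -> triggers nothing under Ticket's printed rules — same verdict
  renamed field version to duration in record Ticket -> triggers nothing under Ticket's printed rules — same verdict
  field score in record Ticket: optional changed to required -> fires only in the backward direction of Ticket, which is not asked here
  added field nickname to record Ticket: optional string, tag 33 (in v2 it sits immediately before role) -> triggers nothing under Ticket's printed rules — same verdict

forward: COMPATIBLE []; decoded: FAILS_AT (enabled, R1)


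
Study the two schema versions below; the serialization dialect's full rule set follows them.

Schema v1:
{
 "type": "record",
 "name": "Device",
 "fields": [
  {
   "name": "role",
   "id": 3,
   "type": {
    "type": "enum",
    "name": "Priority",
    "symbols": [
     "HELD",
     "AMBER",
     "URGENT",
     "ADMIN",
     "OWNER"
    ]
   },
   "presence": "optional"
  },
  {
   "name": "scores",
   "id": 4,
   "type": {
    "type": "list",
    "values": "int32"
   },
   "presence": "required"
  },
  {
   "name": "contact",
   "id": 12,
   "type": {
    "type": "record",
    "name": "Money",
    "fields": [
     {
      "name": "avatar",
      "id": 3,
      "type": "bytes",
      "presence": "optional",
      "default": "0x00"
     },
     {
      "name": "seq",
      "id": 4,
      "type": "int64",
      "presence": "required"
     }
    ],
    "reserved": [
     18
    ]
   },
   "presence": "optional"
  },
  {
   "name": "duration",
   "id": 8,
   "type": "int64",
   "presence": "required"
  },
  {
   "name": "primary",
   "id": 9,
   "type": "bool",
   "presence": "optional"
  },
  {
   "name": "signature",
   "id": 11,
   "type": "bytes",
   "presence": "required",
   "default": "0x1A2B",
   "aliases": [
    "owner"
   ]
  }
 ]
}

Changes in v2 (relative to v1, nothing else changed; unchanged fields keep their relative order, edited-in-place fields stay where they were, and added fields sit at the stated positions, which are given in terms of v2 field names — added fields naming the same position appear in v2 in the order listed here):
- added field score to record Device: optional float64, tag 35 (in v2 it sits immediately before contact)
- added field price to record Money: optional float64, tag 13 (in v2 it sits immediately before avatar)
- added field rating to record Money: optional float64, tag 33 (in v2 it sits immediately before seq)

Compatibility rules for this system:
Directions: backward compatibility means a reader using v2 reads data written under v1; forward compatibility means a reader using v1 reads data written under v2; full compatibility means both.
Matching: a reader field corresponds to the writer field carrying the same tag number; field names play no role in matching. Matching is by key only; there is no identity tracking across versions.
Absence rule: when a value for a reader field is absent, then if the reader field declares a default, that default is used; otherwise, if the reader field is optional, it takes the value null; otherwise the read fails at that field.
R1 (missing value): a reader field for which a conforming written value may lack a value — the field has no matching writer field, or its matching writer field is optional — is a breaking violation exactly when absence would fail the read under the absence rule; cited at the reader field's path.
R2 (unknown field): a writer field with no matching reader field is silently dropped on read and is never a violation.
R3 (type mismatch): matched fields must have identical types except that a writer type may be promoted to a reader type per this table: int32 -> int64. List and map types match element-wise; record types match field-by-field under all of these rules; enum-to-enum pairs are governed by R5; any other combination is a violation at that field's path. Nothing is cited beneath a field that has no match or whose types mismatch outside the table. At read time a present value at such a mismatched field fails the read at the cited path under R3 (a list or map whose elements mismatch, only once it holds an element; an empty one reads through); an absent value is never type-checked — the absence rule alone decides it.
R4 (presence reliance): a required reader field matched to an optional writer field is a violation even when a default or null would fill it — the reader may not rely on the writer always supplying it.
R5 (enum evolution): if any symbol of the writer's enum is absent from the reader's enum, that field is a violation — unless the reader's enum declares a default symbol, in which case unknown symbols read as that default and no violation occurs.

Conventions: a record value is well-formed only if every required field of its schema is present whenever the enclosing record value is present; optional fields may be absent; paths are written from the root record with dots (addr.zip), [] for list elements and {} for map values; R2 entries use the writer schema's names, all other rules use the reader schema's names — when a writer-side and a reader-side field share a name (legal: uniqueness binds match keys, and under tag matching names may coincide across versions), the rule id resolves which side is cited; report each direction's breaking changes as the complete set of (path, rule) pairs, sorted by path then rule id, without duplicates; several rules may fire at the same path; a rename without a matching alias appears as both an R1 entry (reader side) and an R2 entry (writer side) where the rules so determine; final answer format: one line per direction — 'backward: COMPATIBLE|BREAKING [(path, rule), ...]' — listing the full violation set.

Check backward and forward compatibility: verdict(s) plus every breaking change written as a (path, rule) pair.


the writer's type comes first in each Device pair
backward for Device (reader v2, writer v1):
  role <- role (Priority -> Priority, writer optional)
  scores <- scores (list<int32> -> list<int32>, writer required)
  score has no writer counterpart
  contact <- contact (Money -> Money, writer optional)
  duration <- duration (int64 -> int64, writer required)
  primary <- primary (bool -> bool, writer optional)
  signature <- signature (bytes -> bytes, writer required)
  contact.price has no writer counterpart
  contact.avatar <- contact.avatar (bytes -> bytes, writer optional)
  contact.rating has no writer counterpart
  contact.seq <- contact.seq (int64 -> int64, writer required)
  => backward: COMPATIBLE
forward for Device (reader v1, writer v2):
  role <- role (Priority -> Priority, writer optional)
  scores <- scores (list<int32> -> list<int32>, writer required)
  contact <- contact (Money -> Money, writer optional)
  duration <- duration (int64 -> int64, writer required)
  primary <- primary (bool -> bool, writer optional)
  signature <- signature (bytes -> bytes, writer required)
  writer score: unknown to reader
  contact.avatar <- contact.avatar (bytes -> bytes, writer optional)
  contact.seq <- contact.seq (int64 -> int64, writer required)
  writer contact.price: unknown to reader
  writer contact.rating: unknown to reader
  => forward: COMPATIBLE

backward: COMPATIBLE []; forward: COMPATIBLE []


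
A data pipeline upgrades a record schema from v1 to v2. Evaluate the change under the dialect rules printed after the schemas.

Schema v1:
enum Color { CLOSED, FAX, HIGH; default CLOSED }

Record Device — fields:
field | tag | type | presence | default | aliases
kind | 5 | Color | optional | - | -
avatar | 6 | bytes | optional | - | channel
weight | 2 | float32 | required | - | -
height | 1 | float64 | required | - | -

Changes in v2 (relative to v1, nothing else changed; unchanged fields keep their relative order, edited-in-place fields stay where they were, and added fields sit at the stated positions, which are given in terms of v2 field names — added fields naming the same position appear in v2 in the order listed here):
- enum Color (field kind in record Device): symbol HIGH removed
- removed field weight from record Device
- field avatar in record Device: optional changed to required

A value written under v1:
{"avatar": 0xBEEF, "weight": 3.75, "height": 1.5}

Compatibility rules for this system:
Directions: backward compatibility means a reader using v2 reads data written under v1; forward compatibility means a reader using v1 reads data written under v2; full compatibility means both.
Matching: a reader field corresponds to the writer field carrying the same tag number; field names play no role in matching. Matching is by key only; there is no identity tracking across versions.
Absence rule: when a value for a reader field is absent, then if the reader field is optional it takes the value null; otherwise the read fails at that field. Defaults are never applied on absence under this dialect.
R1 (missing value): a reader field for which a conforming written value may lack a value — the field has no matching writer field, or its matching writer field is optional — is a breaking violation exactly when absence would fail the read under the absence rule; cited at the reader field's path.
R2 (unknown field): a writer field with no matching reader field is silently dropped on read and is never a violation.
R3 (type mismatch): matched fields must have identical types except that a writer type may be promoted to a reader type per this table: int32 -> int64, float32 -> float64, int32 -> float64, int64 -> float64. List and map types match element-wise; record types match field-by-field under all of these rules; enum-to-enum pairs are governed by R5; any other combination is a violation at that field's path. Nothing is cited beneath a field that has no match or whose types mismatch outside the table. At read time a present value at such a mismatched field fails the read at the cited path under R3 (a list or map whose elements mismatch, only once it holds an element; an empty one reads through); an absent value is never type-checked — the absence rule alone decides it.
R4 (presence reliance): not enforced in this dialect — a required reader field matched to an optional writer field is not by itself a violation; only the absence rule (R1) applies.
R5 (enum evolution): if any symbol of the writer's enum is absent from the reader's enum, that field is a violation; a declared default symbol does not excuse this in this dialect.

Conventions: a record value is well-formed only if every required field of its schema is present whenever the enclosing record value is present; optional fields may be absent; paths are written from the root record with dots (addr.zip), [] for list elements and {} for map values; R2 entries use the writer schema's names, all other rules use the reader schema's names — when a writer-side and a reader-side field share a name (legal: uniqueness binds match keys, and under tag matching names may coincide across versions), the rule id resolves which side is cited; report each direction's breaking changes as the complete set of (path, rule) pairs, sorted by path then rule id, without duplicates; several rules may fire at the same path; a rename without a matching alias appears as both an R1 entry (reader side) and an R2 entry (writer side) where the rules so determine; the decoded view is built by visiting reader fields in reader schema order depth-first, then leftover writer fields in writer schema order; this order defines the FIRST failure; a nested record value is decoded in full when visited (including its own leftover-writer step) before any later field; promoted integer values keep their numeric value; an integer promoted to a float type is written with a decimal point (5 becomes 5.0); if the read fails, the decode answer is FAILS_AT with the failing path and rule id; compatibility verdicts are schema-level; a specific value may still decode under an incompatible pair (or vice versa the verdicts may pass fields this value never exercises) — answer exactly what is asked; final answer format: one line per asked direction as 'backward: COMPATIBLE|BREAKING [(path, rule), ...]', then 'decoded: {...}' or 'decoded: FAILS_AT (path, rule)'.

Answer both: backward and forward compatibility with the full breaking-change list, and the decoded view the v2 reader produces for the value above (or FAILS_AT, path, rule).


in Device below, arrows point writer -> reader
backward on Device — v2 reading data written by v1:
  writer optional, Color -> Color: reader kind maps from writer kind
  writer optional, bytes -> bytes: reader avatar maps from writer avatar
  writer required, float64 -> float64: reader height maps from writer height
  leftover writer field: weight
  violation R1 at avatar
  violation R5 at kind
  => 2 violation(s): backward is BREAKING for Device
forward on Device — v1 reading data written by v2:
  writer optional, Color -> Color: reader kind maps from writer kind
  writer required, bytes -> bytes: reader avatar maps from writer avatar
  weight has no writer counterpart
  writer required, float64 -> float64: reader height maps from writer height
  violation R1 at weight
  => 1 violation(s): forward is BREAKING for Device
decode (reader v2):
  kind := null (not supplied -> null)
  avatar := 0xBEEF
  height := 1.5
  writer weight: unmatched, discarded
  => decoded: {"kind": null, "avatar": 0xBEEF, "height": 1.5}

backward: BREAKING [(avatar, R1), (kind, R5)]; forward: BREAKING [(weight, R1)]; decoded: {"kind": null, "avatar": 0xBEEF, "height": 1.5}


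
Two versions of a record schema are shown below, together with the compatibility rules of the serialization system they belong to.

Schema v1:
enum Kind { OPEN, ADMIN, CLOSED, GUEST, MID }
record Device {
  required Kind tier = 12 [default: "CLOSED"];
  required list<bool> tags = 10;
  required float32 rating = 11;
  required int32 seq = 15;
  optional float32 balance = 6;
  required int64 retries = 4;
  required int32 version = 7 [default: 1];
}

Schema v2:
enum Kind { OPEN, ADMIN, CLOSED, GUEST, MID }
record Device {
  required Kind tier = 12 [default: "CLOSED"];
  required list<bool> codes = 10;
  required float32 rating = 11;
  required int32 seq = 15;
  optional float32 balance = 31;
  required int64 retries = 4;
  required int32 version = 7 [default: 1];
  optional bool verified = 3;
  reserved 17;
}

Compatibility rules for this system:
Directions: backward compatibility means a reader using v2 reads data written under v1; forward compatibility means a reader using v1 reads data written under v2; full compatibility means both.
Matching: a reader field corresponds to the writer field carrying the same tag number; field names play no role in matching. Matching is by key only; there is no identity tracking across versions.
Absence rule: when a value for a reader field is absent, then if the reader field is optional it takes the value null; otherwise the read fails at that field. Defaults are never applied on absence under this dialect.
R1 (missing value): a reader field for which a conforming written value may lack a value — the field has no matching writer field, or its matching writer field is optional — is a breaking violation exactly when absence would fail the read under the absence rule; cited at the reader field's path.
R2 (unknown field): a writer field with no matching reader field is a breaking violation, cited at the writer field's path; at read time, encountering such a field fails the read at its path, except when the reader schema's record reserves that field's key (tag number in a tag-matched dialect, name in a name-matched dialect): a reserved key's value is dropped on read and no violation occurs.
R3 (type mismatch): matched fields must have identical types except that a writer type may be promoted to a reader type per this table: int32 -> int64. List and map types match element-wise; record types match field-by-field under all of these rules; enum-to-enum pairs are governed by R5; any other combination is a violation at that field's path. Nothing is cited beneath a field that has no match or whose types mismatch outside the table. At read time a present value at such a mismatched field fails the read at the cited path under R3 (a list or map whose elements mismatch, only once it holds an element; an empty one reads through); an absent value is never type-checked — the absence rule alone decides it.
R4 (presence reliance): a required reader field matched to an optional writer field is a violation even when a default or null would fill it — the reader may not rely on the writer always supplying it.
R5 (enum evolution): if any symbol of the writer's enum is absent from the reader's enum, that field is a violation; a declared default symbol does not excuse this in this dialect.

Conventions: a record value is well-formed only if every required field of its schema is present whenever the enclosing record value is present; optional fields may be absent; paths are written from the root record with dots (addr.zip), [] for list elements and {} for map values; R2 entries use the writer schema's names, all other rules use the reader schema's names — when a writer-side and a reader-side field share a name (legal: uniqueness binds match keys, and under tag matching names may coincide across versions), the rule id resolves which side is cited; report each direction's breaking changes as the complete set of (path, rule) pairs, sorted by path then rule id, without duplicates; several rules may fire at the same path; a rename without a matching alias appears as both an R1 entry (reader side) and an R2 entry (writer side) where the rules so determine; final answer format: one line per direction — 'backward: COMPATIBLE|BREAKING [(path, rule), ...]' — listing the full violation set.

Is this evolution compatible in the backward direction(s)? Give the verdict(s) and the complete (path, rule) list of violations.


backward: BREAKING [(balance, R2)]

each type pair in Device: writer, then reader
backward on Device — v2 reading data written by v1:
  Kind -> Kind, writer required: tier aligns to tier
  list<bool> -> list<bool>, writer required: codes aligns to tags
  float32 -> float32, writer required: rating aligns to rating
  int32 -> int32, writer required: seq aligns to seq
  balance: no writer match
  int64 -> int64, writer required: retries aligns to retries
  int32 -> int32, writer required: version aligns to version
  verified: no writer match
  writer balance: unknown to reader
  breaking: (balance, R2)
  => backward verdict for Device: BREAKING, 1 violation(s)
ruling out the remaining Device differences:
  renamed field tags to codes in record Device -> triggers nothing under Device's printed rules — same verdict
  added field verified to record Device: optional bool, tag 3 (in v2 it sits last) -> fires only in the forward direction of Device, which is not asked here


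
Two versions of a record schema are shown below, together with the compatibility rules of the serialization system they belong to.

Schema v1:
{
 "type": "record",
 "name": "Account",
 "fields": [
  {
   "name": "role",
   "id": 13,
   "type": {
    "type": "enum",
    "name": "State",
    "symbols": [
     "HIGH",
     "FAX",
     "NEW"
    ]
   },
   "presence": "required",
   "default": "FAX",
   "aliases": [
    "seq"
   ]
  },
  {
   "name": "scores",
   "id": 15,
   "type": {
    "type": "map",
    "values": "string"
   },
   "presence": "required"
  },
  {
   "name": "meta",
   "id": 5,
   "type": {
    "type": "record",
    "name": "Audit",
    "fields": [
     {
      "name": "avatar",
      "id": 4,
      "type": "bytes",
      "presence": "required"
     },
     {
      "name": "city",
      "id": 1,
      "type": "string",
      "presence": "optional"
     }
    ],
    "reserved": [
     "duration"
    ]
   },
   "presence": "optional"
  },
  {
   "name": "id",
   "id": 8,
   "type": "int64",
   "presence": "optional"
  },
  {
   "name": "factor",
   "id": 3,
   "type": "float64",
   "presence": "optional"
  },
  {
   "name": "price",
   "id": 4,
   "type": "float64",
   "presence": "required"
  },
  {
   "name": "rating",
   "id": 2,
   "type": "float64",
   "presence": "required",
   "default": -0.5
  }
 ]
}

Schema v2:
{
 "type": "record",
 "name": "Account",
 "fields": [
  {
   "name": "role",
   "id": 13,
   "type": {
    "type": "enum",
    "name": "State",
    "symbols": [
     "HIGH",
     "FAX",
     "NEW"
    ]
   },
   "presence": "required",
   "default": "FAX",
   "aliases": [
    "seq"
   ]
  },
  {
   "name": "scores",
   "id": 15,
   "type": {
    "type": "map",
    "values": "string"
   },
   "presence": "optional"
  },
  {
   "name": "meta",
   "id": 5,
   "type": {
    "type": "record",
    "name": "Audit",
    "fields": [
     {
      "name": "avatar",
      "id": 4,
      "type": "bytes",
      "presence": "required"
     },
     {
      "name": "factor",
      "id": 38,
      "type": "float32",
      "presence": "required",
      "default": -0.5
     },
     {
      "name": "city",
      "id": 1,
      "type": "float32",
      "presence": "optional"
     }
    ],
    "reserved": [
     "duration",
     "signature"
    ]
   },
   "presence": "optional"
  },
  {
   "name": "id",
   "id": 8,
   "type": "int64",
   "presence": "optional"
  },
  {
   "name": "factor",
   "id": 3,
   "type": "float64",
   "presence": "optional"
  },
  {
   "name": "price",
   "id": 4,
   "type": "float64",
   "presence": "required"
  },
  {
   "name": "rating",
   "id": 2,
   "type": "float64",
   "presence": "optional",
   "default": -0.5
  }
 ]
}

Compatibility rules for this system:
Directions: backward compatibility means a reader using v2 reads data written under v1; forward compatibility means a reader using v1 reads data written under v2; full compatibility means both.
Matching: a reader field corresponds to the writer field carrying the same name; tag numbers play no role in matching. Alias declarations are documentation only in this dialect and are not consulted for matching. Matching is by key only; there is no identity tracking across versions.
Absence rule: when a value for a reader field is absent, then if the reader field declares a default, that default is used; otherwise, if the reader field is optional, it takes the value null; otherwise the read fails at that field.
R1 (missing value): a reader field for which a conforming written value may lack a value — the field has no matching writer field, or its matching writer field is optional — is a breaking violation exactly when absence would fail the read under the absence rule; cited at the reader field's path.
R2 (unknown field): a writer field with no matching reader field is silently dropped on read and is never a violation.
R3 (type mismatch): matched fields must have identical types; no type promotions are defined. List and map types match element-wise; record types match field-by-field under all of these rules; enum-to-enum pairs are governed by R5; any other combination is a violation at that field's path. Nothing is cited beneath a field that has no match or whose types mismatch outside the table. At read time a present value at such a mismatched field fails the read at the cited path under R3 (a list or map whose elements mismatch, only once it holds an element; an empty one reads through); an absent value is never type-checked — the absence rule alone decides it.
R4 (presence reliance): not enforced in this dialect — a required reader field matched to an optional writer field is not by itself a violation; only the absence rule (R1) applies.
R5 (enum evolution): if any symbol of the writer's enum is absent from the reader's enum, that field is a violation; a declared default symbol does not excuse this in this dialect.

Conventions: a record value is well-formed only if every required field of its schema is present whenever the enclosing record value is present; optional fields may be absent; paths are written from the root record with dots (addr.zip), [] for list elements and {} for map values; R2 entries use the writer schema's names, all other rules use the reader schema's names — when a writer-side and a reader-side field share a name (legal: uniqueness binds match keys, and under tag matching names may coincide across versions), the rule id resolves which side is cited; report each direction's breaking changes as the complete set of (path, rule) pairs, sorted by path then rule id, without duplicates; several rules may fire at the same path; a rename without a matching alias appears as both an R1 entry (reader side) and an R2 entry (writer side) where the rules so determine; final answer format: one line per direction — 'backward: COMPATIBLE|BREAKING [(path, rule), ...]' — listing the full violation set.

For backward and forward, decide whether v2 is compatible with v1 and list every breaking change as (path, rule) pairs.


the writer's type comes first in each Account pair
backward pass over Account, reader schema v2, writer schema v1:
  role: paired with writer role (State -> State; writer required)
  scores: paired with writer scores (map<string, string> -> map<string, string>; writer required)
  meta: paired with writer meta (Audit -> Audit; writer optional)
  id: paired with writer id (int64 -> int64; writer optional)
  factor: paired with writer factor (float64 -> float64; writer optional)
  price: paired with writer price (float64 -> float64; writer required)
  rating: paired with writer rating (float64 -> float64; writer required)
  meta.avatar: paired with writer meta.avatar (bytes -> bytes; writer required)
  meta.factor: no writer match
  meta.city: paired with writer meta.city (string -> float32; writer optional)
  violation R3 at meta.city
  => backward: BREAKING (1)
forward pass over Account, reader schema v1, writer schema v2:
  role: paired with writer role (State -> State; writer required)
  scores: paired with writer scores (map<string, string> -> map<string, string>; writer optional)
  meta: paired with writer meta (Audit -> Audit; writer optional)
  id: paired with writer id (int64 -> int64; writer optional)
  factor: paired with writer factor (float64 -> float64; writer optional)
  price: paired with writer price (float64 -> float64; writer required)
  rating: paired with writer rating (float64 -> float64; writer optional)
  meta.avatar: paired with writer meta.avatar (bytes -> bytes; writer required)
  meta.city: paired with writer meta.city (float32 -> string; writer optional)
  writer meta.factor: unknown to reader
  violation R3 at meta.city
  violation R1 at scores
  => forward: BREAKING (2)

backward: BREAKING [(meta.city, R3)]; forward: BREAKING [(meta.city, R3), (scores, R1)]
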